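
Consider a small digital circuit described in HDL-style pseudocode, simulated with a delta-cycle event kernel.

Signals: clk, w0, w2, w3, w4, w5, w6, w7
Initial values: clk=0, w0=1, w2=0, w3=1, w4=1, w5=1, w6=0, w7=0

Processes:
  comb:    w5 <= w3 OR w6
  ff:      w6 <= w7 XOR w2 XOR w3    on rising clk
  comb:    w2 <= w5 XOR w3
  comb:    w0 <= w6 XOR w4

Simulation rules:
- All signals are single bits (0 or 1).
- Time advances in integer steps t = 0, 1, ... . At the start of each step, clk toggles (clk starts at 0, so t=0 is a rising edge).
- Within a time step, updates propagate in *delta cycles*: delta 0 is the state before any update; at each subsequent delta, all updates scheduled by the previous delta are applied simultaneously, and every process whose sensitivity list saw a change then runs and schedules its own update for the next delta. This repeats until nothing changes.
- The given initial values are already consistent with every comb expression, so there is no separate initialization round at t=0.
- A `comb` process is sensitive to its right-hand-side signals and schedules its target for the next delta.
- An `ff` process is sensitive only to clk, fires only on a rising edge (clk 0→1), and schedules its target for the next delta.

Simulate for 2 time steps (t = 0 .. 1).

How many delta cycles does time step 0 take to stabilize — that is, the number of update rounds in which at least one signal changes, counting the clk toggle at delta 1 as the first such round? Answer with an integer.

3

t=0 Δ0: w7=0 clk=0 w2=0 w0=1 w6=0 w5=1 w4=1 w3=1
  Δ1: clk:0→1
  Δ2: w6:0→1
  Δ3: w0:1→0
  (3Δ to stable)
t=1 Δ0: w7=0 clk=1 w2=0 w0=0 w6=1 w5=1 w4=1 w3=1
  Δ1: clk:1→0
  (1Δ to stable)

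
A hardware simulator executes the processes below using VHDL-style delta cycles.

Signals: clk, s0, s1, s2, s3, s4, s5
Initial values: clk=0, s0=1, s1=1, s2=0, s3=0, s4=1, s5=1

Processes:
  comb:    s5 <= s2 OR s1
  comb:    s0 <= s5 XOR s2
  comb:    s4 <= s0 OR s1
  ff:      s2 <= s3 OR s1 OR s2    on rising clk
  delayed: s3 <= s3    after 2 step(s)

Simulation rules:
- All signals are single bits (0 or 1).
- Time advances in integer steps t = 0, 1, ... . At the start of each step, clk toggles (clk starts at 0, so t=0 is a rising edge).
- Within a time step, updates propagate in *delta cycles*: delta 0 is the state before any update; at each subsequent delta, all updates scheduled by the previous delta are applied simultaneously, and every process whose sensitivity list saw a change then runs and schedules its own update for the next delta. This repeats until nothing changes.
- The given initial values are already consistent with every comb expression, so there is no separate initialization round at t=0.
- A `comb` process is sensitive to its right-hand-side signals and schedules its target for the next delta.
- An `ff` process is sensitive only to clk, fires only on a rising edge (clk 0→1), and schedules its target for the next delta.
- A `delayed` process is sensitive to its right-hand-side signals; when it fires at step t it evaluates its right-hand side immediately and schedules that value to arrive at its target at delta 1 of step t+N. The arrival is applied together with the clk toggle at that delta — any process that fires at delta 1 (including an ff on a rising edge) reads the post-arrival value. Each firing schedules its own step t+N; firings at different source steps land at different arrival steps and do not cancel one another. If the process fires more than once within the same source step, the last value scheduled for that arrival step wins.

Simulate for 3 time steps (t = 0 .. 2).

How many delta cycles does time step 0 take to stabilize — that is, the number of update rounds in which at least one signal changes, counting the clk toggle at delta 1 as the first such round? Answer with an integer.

3

t0.Δ0 clk=0 s4=1 s5=1 s3=0 s2=0 s1=1 s0=1
t0.Δ1 clk=1 s4=1 s5=1 s3=0 s2=0 s1=1 s0=1
t0.Δ2 clk=1 s4=1 s5=1 s3=0 s2=1 s1=1 s0=1
t0.Δ3 clk=1 s4=1 s5=1 s3=0 s2=1 s1=1 s0=0
t1.Δ0 clk=1 s4=1 s5=1 s3=0 s2=1 s1=1 s0=0
t1.Δ1 clk=0 s4=1 s5=1 s3=0 s2=1 s1=1 s0=0
t2.Δ0 clk=0 s4=1 s5=1 s3=0 s2=1 s1=1 s0=0
t2.Δ1 clk=1 s4=1 s5=1 s3=0 s2=1 s1=1 s0=0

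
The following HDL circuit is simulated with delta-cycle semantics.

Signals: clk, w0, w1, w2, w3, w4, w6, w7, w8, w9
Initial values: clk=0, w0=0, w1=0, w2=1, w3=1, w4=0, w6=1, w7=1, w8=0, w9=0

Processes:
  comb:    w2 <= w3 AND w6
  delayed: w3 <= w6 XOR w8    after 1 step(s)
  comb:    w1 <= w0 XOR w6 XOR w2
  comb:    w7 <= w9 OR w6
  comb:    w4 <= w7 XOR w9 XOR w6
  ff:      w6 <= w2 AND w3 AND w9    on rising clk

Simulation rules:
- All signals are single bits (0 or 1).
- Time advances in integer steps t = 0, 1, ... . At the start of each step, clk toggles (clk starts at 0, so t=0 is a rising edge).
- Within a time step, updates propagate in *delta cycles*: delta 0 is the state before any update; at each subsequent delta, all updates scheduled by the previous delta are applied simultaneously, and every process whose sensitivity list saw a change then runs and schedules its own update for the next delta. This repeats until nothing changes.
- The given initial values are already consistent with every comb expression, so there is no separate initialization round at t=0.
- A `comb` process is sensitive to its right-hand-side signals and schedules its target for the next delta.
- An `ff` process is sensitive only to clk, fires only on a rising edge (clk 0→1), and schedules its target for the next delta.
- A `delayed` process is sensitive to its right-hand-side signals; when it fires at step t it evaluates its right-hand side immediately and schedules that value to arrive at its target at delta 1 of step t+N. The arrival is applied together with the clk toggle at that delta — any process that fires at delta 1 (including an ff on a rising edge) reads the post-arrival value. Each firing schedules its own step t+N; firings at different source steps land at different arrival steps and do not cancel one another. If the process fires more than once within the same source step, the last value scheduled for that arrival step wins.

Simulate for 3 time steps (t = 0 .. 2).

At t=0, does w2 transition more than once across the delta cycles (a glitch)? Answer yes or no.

t=0 Δ0: w8=0 w0=0 w7=1 w6=1 w2=1 w3=1 w1=0 clk=0 w9=0 w4=0
  Δ1: clk:0→1
  Δ2: w6:1→0
  Δ3: w7:1→0, w2:1→0, w1:0→1, w4:0→1
  Δ4: w1:1→0, w4:1→0
  (4Δ to stable)
t=1 Δ0: w8=0 w0=0 w7=0 w6=0 w2=0 w3=1 w1=0 clk=1 w9=0 w4=0
  Δ1: w3:1→0, clk:1→0
  (1Δ to stable)
t=2 Δ0: w8=0 w0=0 w7=0 w6=0 w2=0 w3=0 w1=0 clk=0 w9=0 w4=0
  Δ1: clk:0→1
  (1Δ to stable)

no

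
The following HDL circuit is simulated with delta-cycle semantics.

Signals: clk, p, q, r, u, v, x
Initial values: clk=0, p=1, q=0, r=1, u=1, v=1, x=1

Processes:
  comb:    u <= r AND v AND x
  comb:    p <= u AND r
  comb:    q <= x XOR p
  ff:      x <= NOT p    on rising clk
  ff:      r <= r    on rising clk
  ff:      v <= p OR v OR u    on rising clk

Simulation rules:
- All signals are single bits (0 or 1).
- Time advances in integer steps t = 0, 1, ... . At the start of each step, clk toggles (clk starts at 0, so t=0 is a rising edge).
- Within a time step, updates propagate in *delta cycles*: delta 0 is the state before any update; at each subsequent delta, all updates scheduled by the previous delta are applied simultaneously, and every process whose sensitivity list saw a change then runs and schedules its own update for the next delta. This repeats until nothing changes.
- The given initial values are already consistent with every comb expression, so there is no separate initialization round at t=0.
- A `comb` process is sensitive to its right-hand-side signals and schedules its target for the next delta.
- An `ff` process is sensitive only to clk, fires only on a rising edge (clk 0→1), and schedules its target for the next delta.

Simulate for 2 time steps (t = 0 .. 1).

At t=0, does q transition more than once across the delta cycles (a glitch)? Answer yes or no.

[bits: clk,q,p,x,v,u,r]
t=0: Δ0=0011111 Δ1=1011111 Δ2=1010111 Δ3=1110101 Δ4=1100101 Δ5=1000101 | 5Δ
t=1: Δ0=1000101 Δ1=0000101 | 1Δ

yes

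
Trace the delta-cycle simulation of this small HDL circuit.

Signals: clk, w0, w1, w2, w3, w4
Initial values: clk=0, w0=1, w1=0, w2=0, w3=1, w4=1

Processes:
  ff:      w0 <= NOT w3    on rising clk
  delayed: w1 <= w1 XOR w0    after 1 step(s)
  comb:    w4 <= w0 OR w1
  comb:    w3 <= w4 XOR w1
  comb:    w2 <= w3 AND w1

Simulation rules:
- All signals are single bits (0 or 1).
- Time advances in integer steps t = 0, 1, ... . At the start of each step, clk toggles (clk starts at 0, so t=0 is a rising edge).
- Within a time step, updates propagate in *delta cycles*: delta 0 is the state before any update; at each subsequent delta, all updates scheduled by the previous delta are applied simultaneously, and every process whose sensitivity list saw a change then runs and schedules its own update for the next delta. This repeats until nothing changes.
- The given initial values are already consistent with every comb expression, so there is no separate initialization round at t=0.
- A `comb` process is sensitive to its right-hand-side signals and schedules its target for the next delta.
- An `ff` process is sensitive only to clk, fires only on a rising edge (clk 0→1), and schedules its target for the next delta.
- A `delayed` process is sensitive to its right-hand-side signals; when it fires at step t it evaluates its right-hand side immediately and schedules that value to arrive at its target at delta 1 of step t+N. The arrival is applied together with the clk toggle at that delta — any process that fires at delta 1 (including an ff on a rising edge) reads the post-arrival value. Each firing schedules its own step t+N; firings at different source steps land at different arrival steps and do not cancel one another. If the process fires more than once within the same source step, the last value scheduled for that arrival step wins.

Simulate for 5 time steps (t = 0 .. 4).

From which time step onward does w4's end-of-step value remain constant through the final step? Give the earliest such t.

2

[bits: w2,w1,w3,clk,w0,w4]
t=0: Δ0=001011 Δ1=001111 Δ2=001101 Δ3=001100 Δ4=000100 | 4Δ
t=1: Δ0=000100 Δ1=000000 | 1Δ
t=2: Δ0=000000 Δ1=000100 Δ2=000110 Δ3=000111 Δ4=001111 | 4Δ
t=3: Δ0=001111 Δ1=011011 Δ2=110011 Δ3=010011 | 3Δ
t=4: Δ0=010011 Δ1=000111 Δ2=001111 | 2Δ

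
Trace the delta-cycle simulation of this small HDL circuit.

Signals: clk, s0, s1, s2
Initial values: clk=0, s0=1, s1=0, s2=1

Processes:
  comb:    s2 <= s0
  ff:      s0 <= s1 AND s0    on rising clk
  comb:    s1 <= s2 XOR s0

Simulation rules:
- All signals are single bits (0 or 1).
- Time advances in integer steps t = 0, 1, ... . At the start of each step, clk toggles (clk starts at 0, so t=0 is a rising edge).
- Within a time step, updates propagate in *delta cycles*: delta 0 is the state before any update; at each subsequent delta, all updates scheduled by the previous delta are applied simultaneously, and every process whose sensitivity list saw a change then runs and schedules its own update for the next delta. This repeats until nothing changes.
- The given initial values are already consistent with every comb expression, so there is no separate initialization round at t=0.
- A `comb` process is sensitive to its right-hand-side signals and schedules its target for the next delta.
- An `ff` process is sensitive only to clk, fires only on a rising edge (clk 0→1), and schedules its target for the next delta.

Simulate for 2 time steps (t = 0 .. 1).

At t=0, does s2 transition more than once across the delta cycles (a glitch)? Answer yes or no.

t0.Δ0 s0=1 s1=0 s2=1 clk=0
t0.Δ1 s0=1 s1=0 s2=1 clk=1
t0.Δ2 s0=0 s1=0 s2=1 clk=1
t0.Δ3 s0=0 s1=1 s2=0 clk=1
t0.Δ4 s0=0 s1=0 s2=0 clk=1
t1.Δ0 s0=0 s1=0 s2=0 clk=1
t1.Δ1 s0=0 s1=0 s2=0 clk=0

no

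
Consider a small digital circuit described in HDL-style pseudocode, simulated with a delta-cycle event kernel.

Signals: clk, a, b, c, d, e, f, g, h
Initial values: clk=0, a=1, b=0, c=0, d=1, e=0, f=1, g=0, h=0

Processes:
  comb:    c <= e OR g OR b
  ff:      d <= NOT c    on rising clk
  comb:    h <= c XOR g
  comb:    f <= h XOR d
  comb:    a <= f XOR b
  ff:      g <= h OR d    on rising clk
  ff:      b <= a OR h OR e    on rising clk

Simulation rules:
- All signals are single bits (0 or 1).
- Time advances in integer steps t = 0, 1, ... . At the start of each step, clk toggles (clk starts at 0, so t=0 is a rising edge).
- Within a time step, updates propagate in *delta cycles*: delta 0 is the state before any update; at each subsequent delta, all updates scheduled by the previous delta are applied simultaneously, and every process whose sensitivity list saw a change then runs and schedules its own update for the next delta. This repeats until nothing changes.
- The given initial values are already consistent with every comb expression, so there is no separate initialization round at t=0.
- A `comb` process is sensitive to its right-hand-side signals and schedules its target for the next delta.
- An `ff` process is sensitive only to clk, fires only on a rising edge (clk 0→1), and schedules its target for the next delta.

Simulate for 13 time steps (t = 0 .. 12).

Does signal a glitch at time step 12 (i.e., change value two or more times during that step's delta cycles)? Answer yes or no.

t=0 Δ0: a=1 d=1 e=0 clk=0 g=0 h=0 c=0 b=0 f=1
  Δ1: clk:0→1
  Δ2: g:0→1, b:0→1
  Δ3: a:1→0, h:0→1, c:0→1
  Δ4: h:1→0, f:1→0
  Δ5: a:0→1, f:0→1
  Δ6: a:1→0
  (6Δ to stable)
t=1 Δ0: a=0 d=1 e=0 clk=1 g=1 h=0 c=1 b=1 f=1
  Δ1: clk:1→0
  (1Δ to stable)
t=2 Δ0: a=0 d=1 e=0 clk=0 g=1 h=0 c=1 b=1 f=1
  Δ1: clk:0→1
  Δ2: d:1→0, b:1→0
  Δ3: a:0→1, f:1→0
  Δ4: a:1→0
  (4Δ to stable)
t=3 Δ0: a=0 d=0 e=0 clk=1 g=1 h=0 c=1 b=0 f=0
  Δ1: clk:1→0
  (1Δ to stable)
t=4 Δ0: a=0 d=0 e=0 clk=0 g=1 h=0 c=1 b=0 f=0
  Δ1: clk:0→1
  Δ2: g:1→0
  Δ3: h:0→1, c:1→0
  Δ4: h:1→0, f:0→1
  Δ5: a:0→1, f:1→0
  Δ6: a:1→0
  (6Δ to stable)
t=5 Δ0: a=0 d=0 e=0 clk=1 g=0 h=0 c=0 b=0 f=0
  Δ1: clk:1→0
  (1Δ to stable)
t=6 Δ0: a=0 d=0 e=0 clk=0 g=0 h=0 c=0 b=0 f=0
  Δ1: clk:0→1
  Δ2: d:0→1
  Δ3: f:0→1
  Δ4: a:0→1
  (4Δ to stable)
t=7 Δ0: a=1 d=1 e=0 clk=1 g=0 h=0 c=0 b=0 f=1
  Δ1: clk:1→0
  (1Δ to stable)
t=8 Δ0: a=1 d=1 e=0 clk=0 g=0 h=0 c=0 b=0 f=1
  Δ1: clk:0→1
  Δ2: g:0→1, b:0→1
  Δ3: a:1→0, h:0→1, c:0→1
  Δ4: h:1→0, f:1→0
  Δ5: a:0→1, f:0→1
  Δ6: a:1→0
  (6Δ to stable)
t=9 Δ0: a=0 d=1 e=0 clk=1 g=1 h=0 c=1 b=1 f=1
  Δ1: clk:1→0
  (1Δ to stable)
t=10 Δ0: a=0 d=1 e=0 clk=0 g=1 h=0 c=1 b=1 f=1
  Δ1: clk:0→1
  Δ2: d:1→0, b:1→0
  Δ3: a:0→1, f:1→0
  Δ4: a:1→0
  (4Δ to stable)
t=11 Δ0: a=0 d=0 e=0 clk=1 g=1 h=0 c=1 b=0 f=0
  Δ1: clk:1→0
  (1Δ to stable)
t=12 Δ0: a=0 d=0 e=0 clk=0 g=1 h=0 c=1 b=0 f=0
  Δ1: clk:0→1
  Δ2: g:1→0
  Δ3: h:0→1, c:1→0
  Δ4: h:1→0, f:0→1
  Δ5: a:0→1, f:1→0
  Δ6: a:1→0
  (6Δ to stable)

yes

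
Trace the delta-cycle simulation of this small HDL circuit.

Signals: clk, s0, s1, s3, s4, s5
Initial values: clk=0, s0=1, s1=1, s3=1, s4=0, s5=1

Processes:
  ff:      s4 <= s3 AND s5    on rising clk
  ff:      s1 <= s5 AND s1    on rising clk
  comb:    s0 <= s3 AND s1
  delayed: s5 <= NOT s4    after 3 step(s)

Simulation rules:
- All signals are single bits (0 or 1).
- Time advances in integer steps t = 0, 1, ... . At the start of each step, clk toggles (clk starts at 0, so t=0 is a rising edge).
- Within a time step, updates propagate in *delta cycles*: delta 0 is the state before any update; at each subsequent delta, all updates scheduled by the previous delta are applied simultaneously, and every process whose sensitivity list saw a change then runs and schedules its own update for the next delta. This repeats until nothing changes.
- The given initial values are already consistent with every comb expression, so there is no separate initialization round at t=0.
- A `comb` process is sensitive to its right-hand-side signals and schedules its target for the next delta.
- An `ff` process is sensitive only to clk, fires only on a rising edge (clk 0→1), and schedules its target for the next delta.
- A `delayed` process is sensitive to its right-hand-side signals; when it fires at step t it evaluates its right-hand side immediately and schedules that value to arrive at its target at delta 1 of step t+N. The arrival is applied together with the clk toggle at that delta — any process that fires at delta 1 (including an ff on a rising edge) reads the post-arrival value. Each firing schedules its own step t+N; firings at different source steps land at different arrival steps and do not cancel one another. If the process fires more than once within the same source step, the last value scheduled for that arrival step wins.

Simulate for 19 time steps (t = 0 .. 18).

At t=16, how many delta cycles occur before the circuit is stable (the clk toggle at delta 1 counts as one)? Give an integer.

t=0 Δ0: s4=0 s5=1 clk=0 s3=1 s0=1 s1=1
  Δ1: clk:0→1
  Δ2: s4:0→1
  (2Δ to stable)
t=1 Δ0: s4=1 s5=1 clk=1 s3=1 s0=1 s1=1
  Δ1: clk:1→0
  (1Δ to stable)
t=2 Δ0: s4=1 s5=1 clk=0 s3=1 s0=1 s1=1
  Δ1: clk:0→1
  (1Δ to stable)
t=3 Δ0: s4=1 s5=1 clk=1 s3=1 s0=1 s1=1
  Δ1: s5:1→0, clk:1→0
  (1Δ to stable)
t=4 Δ0: s4=1 s5=0 clk=0 s3=1 s0=1 s1=1
  Δ1: clk:0→1
  Δ2: s4:1→0, s1:1→0
  Δ3: s0:1→0
  (3Δ to stable)
t=5 Δ0: s4=0 s5=0 clk=1 s3=1 s0=0 s1=0
  Δ1: clk:1→0
  (1Δ to stable)
t=6 Δ0: s4=0 s5=0 clk=0 s3=1 s0=0 s1=0
  Δ1: clk:0→1
  (1Δ to stable)
t=7 Δ0: s4=0 s5=0 clk=1 s3=1 s0=0 s1=0
  Δ1: s5:0→1, clk:1→0
  (1Δ to stable)
t=8 Δ0: s4=0 s5=1 clk=0 s3=1 s0=0 s1=0
  Δ1: clk:0→1
  Δ2: s4:0→1
  (2Δ to stable)
t=9 Δ0: s4=1 s5=1 clk=1 s3=1 s0=0 s1=0
  Δ1: clk:1→0
  (1Δ to stable)
t=10 Δ0: s4=1 s5=1 clk=0 s3=1 s0=0 s1=0
  Δ1: clk:0→1
  (1Δ to stable)
t=11 Δ0: s4=1 s5=1 clk=1 s3=1 s0=0 s1=0
  Δ1: s5:1→0, clk:1→0
  (1Δ to stable)
t=12 Δ0: s4=1 s5=0 clk=0 s3=1 s0=0 s1=0
  Δ1: clk:0→1
  Δ2: s4:1→0
  (2Δ to stable)
t=13 Δ0: s4=0 s5=0 clk=1 s3=1 s0=0 s1=0
  Δ1: clk:1→0
  (1Δ to stable)
t=14 Δ0: s4=0 s5=0 clk=0 s3=1 s0=0 s1=0
  Δ1: clk:0→1
  (1Δ to stable)
t=15 Δ0: s4=0 s5=0 clk=1 s3=1 s0=0 s1=0
  Δ1: s5:0→1, clk:1→0
  (1Δ to stable)
t=16 Δ0: s4=0 s5=1 clk=0 s3=1 s0=0 s1=0
  Δ1: clk:0→1
  Δ2: s4:0→1
  (2Δ to stable)
t=17 Δ0: s4=1 s5=1 clk=1 s3=1 s0=0 s1=0
  Δ1: clk:1→0
  (1Δ to stable)
t=18 Δ0: s4=1 s5=1 clk=0 s3=1 s0=0 s1=0
  Δ1: clk:0→1
  (1Δ to stable)

2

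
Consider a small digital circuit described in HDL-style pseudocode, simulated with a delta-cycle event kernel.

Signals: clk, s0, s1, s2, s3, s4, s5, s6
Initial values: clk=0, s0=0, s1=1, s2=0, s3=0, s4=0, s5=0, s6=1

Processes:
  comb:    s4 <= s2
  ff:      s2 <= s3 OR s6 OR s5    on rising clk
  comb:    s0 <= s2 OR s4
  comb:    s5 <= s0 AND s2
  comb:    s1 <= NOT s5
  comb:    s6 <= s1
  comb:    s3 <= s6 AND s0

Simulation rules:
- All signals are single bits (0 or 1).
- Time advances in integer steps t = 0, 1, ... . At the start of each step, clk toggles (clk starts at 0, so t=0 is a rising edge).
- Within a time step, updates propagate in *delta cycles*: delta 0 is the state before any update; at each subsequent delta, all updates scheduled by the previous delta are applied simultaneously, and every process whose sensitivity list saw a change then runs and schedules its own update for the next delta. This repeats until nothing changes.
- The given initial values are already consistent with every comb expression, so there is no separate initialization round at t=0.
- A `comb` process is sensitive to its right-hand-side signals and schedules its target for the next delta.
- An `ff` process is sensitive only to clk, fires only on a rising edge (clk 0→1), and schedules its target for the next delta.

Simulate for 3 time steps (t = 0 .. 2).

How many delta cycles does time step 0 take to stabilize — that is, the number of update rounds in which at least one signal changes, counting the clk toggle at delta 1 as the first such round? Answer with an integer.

7

[bits: s0,s5,s4,s2,s1,s3,s6,clk]
t=0: Δ0=00001010 Δ1=00001011 Δ2=00011011 Δ3=10111011 Δ4=11111111 Δ5=11110111 Δ6=11110101 Δ7=11110001 | 7Δ
t=1: Δ0=11110001 Δ1=11110000 | 1Δ
t=2: Δ0=11110000 Δ1=11110001 | 1Δ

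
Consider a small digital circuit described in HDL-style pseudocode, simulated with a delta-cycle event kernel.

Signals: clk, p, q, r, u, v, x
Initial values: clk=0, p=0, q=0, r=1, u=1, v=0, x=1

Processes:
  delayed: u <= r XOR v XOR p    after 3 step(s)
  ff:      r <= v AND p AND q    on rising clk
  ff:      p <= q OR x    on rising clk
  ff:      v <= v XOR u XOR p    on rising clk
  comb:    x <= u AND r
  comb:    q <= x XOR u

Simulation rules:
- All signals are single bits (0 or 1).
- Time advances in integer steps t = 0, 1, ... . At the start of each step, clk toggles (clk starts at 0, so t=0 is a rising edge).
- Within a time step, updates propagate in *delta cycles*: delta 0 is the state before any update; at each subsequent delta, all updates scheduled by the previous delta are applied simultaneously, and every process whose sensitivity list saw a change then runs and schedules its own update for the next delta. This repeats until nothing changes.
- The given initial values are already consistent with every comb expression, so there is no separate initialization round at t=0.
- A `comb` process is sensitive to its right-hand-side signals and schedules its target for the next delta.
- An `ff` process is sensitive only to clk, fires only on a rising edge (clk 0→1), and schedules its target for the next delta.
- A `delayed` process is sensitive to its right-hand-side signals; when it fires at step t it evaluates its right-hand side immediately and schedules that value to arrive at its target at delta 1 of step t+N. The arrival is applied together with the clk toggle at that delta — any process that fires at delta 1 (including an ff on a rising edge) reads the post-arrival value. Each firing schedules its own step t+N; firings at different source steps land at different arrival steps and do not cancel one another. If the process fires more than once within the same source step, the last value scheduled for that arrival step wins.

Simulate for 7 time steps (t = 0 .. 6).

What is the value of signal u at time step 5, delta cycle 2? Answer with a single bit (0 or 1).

t=0 Δ0: clk=0 r=1 p=0 u=1 q=0 v=0 x=1
  Δ1: clk:0→1
  Δ2: r:1→0, p:0→1, v:0→1
  Δ3: x:1→0
  Δ4: q:0→1
  (4Δ to stable)
t=1 Δ0: clk=1 r=0 p=1 u=1 q=1 v=1 x=0
  Δ1: clk:1→0
  (1Δ to stable)
t=2 Δ0: clk=0 r=0 p=1 u=1 q=1 v=1 x=0
  Δ1: clk:0→1
  Δ2: r:0→1
  Δ3: x:0→1
  Δ4: q:1→0
  (4Δ to stable)
t=3 Δ0: clk=1 r=1 p=1 u=1 q=0 v=1 x=1
  Δ1: clk:1→0, u:1→0
  Δ2: q:0→1, x:1→0
  Δ3: q:1→0
  (3Δ to stable)
t=4 Δ0: clk=0 r=1 p=1 u=0 q=0 v=1 x=0
  Δ1: clk:0→1
  Δ2: r:1→0, p:1→0, v:1→0
  (2Δ to stable)
t=5 Δ0: clk=1 r=0 p=0 u=0 q=0 v=0 x=0
  Δ1: clk:1→0, u:0→1
  Δ2: q:0→1
  (2Δ to stable)
t=6 Δ0: clk=0 r=0 p=0 u=1 q=1 v=0 x=0
  Δ1: clk:0→1
  Δ2: p:0→1, v:0→1
  (2Δ to stable)

1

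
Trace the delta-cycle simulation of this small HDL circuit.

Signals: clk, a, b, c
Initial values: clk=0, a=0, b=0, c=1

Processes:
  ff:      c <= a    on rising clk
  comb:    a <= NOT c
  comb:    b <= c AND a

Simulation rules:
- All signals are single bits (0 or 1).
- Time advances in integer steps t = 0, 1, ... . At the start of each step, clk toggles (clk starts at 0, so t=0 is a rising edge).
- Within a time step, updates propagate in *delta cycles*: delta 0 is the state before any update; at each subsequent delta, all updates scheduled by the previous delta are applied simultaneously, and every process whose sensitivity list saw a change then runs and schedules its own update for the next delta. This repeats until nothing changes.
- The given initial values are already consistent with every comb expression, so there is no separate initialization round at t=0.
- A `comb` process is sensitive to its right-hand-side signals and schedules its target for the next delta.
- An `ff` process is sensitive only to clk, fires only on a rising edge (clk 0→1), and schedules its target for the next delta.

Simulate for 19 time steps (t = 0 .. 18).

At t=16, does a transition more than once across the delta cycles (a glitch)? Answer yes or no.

no

t=0 Δ0: clk=0 b=0 c=1 a=0
  Δ1: clk:0→1
  Δ2: c:1→0
  Δ3: a:0→1
  (3Δ to stable)
t=1 Δ0: clk=1 b=0 c=0 a=1
  Δ1: clk:1→0
  (1Δ to stable)
t=2 Δ0: clk=0 b=0 c=0 a=1
  Δ1: clk:0→1
  Δ2: c:0→1
  Δ3: b:0→1, a:1→0
  Δ4: b:1→0
  (4Δ to stable)
t=3 Δ0: clk=1 b=0 c=1 a=0
  Δ1: clk:1→0
  (1Δ to stable)
t=4 Δ0: clk=0 b=0 c=1 a=0
  Δ1: clk:0→1
  Δ2: c:1→0
  Δ3: a:0→1
  (3Δ to stable)
t=5 Δ0: clk=1 b=0 c=0 a=1
  Δ1: clk:1→0
  (1Δ to stable)
t=6 Δ0: clk=0 b=0 c=0 a=1
  Δ1: clk:0→1
  Δ2: c:0→1
  Δ3: b:0→1, a:1→0
  Δ4: b:1→0
  (4Δ to stable)
t=7 Δ0: clk=1 b=0 c=1 a=0
  Δ1: clk:1→0
  (1Δ to stable)
t=8 Δ0: clk=0 b=0 c=1 a=0
  Δ1: clk:0→1
  Δ2: c:1→0
  Δ3: a:0→1
  (3Δ to stable)
t=9 Δ0: clk=1 b=0 c=0 a=1
  Δ1: clk:1→0
  (1Δ to stable)
t=10 Δ0: clk=0 b=0 c=0 a=1
  Δ1: clk:0→1
  Δ2: c:0→1
  Δ3: b:0→1, a:1→0
  Δ4: b:1→0
  (4Δ to stable)
t=11 Δ0: clk=1 b=0 c=1 a=0
  Δ1: clk:1→0
  (1Δ to stable)
t=12 Δ0: clk=0 b=0 c=1 a=0
  Δ1: clk:0→1
  Δ2: c:1→0
  Δ3: a:0→1
  (3Δ to stable)
t=13 Δ0: clk=1 b=0 c=0 a=1
  Δ1: clk:1→0
  (1Δ to stable)
t=14 Δ0: clk=0 b=0 c=0 a=1
  Δ1: clk:0→1
  Δ2: c:0→1
  Δ3: b:0→1, a:1→0
  Δ4: b:1→0
  (4Δ to stable)
t=15 Δ0: clk=1 b=0 c=1 a=0
  Δ1: clk:1→0
  (1Δ to stable)
t=16 Δ0: clk=0 b=0 c=1 a=0
  Δ1: clk:0→1
  Δ2: c:1→0
  Δ3: a:0→1
  (3Δ to stable)
t=17 Δ0: clk=1 b=0 c=0 a=1
  Δ1: clk:1→0
  (1Δ to stable)
t=18 Δ0: clk=0 b=0 c=0 a=1
  Δ1: clk:0→1
  Δ2: c:0→1
  Δ3: b:0→1, a:1→0
  Δ4: b:1→0
  (4Δ to stable)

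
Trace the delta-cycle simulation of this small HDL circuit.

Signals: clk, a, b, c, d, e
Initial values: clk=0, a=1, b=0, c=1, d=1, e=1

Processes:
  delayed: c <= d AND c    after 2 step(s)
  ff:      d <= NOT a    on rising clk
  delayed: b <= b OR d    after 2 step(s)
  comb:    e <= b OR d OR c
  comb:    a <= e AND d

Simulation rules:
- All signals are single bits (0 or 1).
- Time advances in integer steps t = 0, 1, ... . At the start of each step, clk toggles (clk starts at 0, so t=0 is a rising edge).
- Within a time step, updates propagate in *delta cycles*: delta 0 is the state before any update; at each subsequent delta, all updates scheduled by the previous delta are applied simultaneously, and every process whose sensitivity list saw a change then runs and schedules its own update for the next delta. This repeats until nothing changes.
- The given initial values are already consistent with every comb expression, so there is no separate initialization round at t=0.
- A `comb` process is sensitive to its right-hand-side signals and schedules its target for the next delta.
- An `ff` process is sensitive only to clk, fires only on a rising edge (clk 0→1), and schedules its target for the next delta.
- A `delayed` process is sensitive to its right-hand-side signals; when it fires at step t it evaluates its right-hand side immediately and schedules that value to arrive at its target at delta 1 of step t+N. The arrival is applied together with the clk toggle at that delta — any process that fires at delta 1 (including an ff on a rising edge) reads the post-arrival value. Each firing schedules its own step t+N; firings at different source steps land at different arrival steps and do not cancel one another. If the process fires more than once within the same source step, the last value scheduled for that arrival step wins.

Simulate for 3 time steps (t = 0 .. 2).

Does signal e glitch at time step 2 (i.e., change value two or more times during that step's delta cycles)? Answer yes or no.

t0.Δ0 a=1 c=1 b=0 d=1 e=1 clk=0
t0.Δ1 a=1 c=1 b=0 d=1 e=1 clk=1
t0.Δ2 a=1 c=1 b=0 d=0 e=1 clk=1
t0.Δ3 a=0 c=1 b=0 d=0 e=1 clk=1
t1.Δ0 a=0 c=1 b=0 d=0 e=1 clk=1
t1.Δ1 a=0 c=1 b=0 d=0 e=1 clk=0
t2.Δ0 a=0 c=1 b=0 d=0 e=1 clk=0
t2.Δ1 a=0 c=0 b=0 d=0 e=1 clk=1
t2.Δ2 a=0 c=0 b=0 d=1 e=0 clk=1
t2.Δ3 a=0 c=0 b=0 d=1 e=1 clk=1
t2.Δ4 a=1 c=0 b=0 d=1 e=1 clk=1

yes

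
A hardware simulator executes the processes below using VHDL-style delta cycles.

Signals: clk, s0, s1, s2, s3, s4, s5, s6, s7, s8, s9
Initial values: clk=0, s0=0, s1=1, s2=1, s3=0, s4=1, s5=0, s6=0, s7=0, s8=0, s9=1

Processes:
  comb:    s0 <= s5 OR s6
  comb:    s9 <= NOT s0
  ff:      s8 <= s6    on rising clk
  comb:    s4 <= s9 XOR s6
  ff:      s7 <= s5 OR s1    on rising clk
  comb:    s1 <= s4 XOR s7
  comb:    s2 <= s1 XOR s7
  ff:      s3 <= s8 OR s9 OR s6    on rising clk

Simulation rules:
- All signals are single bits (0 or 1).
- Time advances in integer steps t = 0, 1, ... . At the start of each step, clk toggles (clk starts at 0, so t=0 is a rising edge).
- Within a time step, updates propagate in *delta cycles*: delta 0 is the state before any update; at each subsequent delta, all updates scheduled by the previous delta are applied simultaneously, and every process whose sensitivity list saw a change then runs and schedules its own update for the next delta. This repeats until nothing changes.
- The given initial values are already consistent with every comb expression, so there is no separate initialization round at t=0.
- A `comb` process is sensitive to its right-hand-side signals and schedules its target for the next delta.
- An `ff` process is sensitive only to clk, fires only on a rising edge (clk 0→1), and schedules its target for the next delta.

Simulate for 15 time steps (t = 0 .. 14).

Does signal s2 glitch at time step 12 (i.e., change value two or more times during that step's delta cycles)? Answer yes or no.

yes

t0.Δ0 s9=1 s2=1 s4=1 s8=0 s3=0 s5=0 clk=0 s0=0 s1=1 s7=0 s6=0
t0.Δ1 s9=1 s2=1 s4=1 s8=0 s3=0 s5=0 clk=1 s0=0 s1=1 s7=0 s6=0
t0.Δ2 s9=1 s2=1 s4=1 s8=0 s3=1 s5=0 clk=1 s0=0 s1=1 s7=1 s6=0
t0.Δ3 s9=1 s2=0 s4=1 s8=0 s3=1 s5=0 clk=1 s0=0 s1=0 s7=1 s6=0
t0.Δ4 s9=1 s2=1 s4=1 s8=0 s3=1 s5=0 clk=1 s0=0 s1=0 s7=1 s6=0
t1.Δ0 s9=1 s2=1 s4=1 s8=0 s3=1 s5=0 clk=1 s0=0 s1=0 s7=1 s6=0
t1.Δ1 s9=1 s2=1 s4=1 s8=0 s3=1 s5=0 clk=0 s0=0 s1=0 s7=1 s6=0
t2.Δ0 s9=1 s2=1 s4=1 s8=0 s3=1 s5=0 clk=0 s0=0 s1=0 s7=1 s6=0
t2.Δ1 s9=1 s2=1 s4=1 s8=0 s3=1 s5=0 clk=1 s0=0 s1=0 s7=1 s6=0
t2.Δ2 s9=1 s2=1 s4=1 s8=0 s3=1 s5=0 clk=1 s0=0 s1=0 s7=0 s6=0
t2.Δ3 s9=1 s2=0 s4=1 s8=0 s3=1 s5=0 clk=1 s0=0 s1=1 s7=0 s6=0
t2.Δ4 s9=1 s2=1 s4=1 s8=0 s3=1 s5=0 clk=1 s0=0 s1=1 s7=0 s6=0
t3.Δ0 s9=1 s2=1 s4=1 s8=0 s3=1 s5=0 clk=1 s0=0 s1=1 s7=0 s6=0
t3.Δ1 s9=1 s2=1 s4=1 s8=0 s3=1 s5=0 clk=0 s0=0 s1=1 s7=0 s6=0
t4.Δ0 s9=1 s2=1 s4=1 s8=0 s3=1 s5=0 clk=0 s0=0 s1=1 s7=0 s6=0
t4.Δ1 s9=1 s2=1 s4=1 s8=0 s3=1 s5=0 clk=1 s0=0 s1=1 s7=0 s6=0
t4.Δ2 s9=1 s2=1 s4=1 s8=0 s3=1 s5=0 clk=1 s0=0 s1=1 s7=1 s6=0
t4.Δ3 s9=1 s2=0 s4=1 s8=0 s3=1 s5=0 clk=1 s0=0 s1=0 s7=1 s6=0
t4.Δ4 s9=1 s2=1 s4=1 s8=0 s3=1 s5=0 clk=1 s0=0 s1=0 s7=1 s6=0
t5.Δ0 s9=1 s2=1 s4=1 s8=0 s3=1 s5=0 clk=1 s0=0 s1=0 s7=1 s6=0
t5.Δ1 s9=1 s2=1 s4=1 s8=0 s3=1 s5=0 clk=0 s0=0 s1=0 s7=1 s6=0
t6.Δ0 s9=1 s2=1 s4=1 s8=0 s3=1 s5=0 clk=0 s0=0 s1=0 s7=1 s6=0
t6.Δ1 s9=1 s2=1 s4=1 s8=0 s3=1 s5=0 clk=1 s0=0 s1=0 s7=1 s6=0
t6.Δ2 s9=1 s2=1 s4=1 s8=0 s3=1 s5=0 clk=1 s0=0 s1=0 s7=0 s6=0
t6.Δ3 s9=1 s2=0 s4=1 s8=0 s3=1 s5=0 clk=1 s0=0 s1=1 s7=0 s6=0
t6.Δ4 s9=1 s2=1 s4=1 s8=0 s3=1 s5=0 clk=1 s0=0 s1=1 s7=0 s6=0
t7.Δ0 s9=1 s2=1 s4=1 s8=0 s3=1 s5=0 clk=1 s0=0 s1=1 s7=0 s6=0
t7.Δ1 s9=1 s2=1 s4=1 s8=0 s3=1 s5=0 clk=0 s0=0 s1=1 s7=0 s6=0
t8.Δ0 s9=1 s2=1 s4=1 s8=0 s3=1 s5=0 clk=0 s0=0 s1=1 s7=0 s6=0
t8.Δ1 s9=1 s2=1 s4=1 s8=0 s3=1 s5=0 clk=1 s0=0 s1=1 s7=0 s6=0
t8.Δ2 s9=1 s2=1 s4=1 s8=0 s3=1 s5=0 clk=1 s0=0 s1=1 s7=1 s6=0
t8.Δ3 s9=1 s2=0 s4=1 s8=0 s3=1 s5=0 clk=1 s0=0 s1=0 s7=1 s6=0
t8.Δ4 s9=1 s2=1 s4=1 s8=0 s3=1 s5=0 clk=1 s0=0 s1=0 s7=1 s6=0
t9.Δ0 s9=1 s2=1 s4=1 s8=0 s3=1 s5=0 clk=1 s0=0 s1=0 s7=1 s6=0
t9.Δ1 s9=1 s2=1 s4=1 s8=0 s3=1 s5=0 clk=0 s0=0 s1=0 s7=1 s6=0
t10.Δ0 s9=1 s2=1 s4=1 s8=0 s3=1 s5=0 clk=0 s0=0 s1=0 s7=1 s6=0
t10.Δ1 s9=1 s2=1 s4=1 s8=0 s3=1 s5=0 clk=1 s0=0 s1=0 s7=1 s6=0
t10.Δ2 s9=1 s2=1 s4=1 s8=0 s3=1 s5=0 clk=1 s0=0 s1=0 s7=0 s6=0
t10.Δ3 s9=1 s2=0 s4=1 s8=0 s3=1 s5=0 clk=1 s0=0 s1=1 s7=0 s6=0
t10.Δ4 s9=1 s2=1 s4=1 s8=0 s3=1 s5=0 clk=1 s0=0 s1=1 s7=0 s6=0
t11.Δ0 s9=1 s2=1 s4=1 s8=0 s3=1 s5=0 clk=1 s0=0 s1=1 s7=0 s6=0
t11.Δ1 s9=1 s2=1 s4=1 s8=0 s3=1 s5=0 clk=0 s0=0 s1=1 s7=0 s6=0
t12.Δ0 s9=1 s2=1 s4=1 s8=0 s3=1 s5=0 clk=0 s0=0 s1=1 s7=0 s6=0
t12.Δ1 s9=1 s2=1 s4=1 s8=0 s3=1 s5=0 clk=1 s0=0 s1=1 s7=0 s6=0
t12.Δ2 s9=1 s2=1 s4=1 s8=0 s3=1 s5=0 clk=1 s0=0 s1=1 s7=1 s6=0
t12.Δ3 s9=1 s2=0 s4=1 s8=0 s3=1 s5=0 clk=1 s0=0 s1=0 s7=1 s6=0
t12.Δ4 s9=1 s2=1 s4=1 s8=0 s3=1 s5=0 clk=1 s0=0 s1=0 s7=1 s6=0
t13.Δ0 s9=1 s2=1 s4=1 s8=0 s3=1 s5=0 clk=1 s0=0 s1=0 s7=1 s6=0
t13.Δ1 s9=1 s2=1 s4=1 s8=0 s3=1 s5=0 clk=0 s0=0 s1=0 s7=1 s6=0
t14.Δ0 s9=1 s2=1 s4=1 s8=0 s3=1 s5=0 clk=0 s0=0 s1=0 s7=1 s6=0
t14.Δ1 s9=1 s2=1 s4=1 s8=0 s3=1 s5=0 clk=1 s0=0 s1=0 s7=1 s6=0
t14.Δ2 s9=1 s2=1 s4=1 s8=0 s3=1 s5=0 clk=1 s0=0 s1=0 s7=0 s6=0
t14.Δ3 s9=1 s2=0 s4=1 s8=0 s3=1 s5=0 clk=1 s0=0 s1=1 s7=0 s6=0
t14.Δ4 s9=1 s2=1 s4=1 s8=0 s3=1 s5=0 clk=1 s0=0 s1=1 s7=0 s6=0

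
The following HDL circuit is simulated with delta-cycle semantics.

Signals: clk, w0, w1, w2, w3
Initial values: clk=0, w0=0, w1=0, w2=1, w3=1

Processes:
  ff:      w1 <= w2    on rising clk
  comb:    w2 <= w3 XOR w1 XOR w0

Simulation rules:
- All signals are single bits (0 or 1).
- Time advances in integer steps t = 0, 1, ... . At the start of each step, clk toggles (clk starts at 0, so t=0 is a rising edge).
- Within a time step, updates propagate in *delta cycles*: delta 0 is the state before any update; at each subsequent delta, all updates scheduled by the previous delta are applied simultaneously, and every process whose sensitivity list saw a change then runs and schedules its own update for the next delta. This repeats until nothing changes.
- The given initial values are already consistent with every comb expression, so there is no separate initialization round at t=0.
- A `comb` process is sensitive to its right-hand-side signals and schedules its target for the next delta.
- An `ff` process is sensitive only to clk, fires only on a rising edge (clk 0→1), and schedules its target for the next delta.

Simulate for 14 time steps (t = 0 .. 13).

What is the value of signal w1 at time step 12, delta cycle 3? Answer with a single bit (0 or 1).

t=0 Δ0: clk=0 w1=0 w3=1 w0=0 w2=1
  Δ1: clk:0→1
  Δ2: w1:0→1
  Δ3: w2:1→0
  (3Δ to stable)
t=1 Δ0: clk=1 w1=1 w3=1 w0=0 w2=0
  Δ1: clk:1→0
  (1Δ to stable)
t=2 Δ0: clk=0 w1=1 w3=1 w0=0 w2=0
  Δ1: clk:0→1
  Δ2: w1:1→0
  Δ3: w2:0→1
  (3Δ to stable)
t=3 Δ0: clk=1 w1=0 w3=1 w0=0 w2=1
  Δ1: clk:1→0
  (1Δ to stable)
t=4 Δ0: clk=0 w1=0 w3=1 w0=0 w2=1
  Δ1: clk:0→1
  Δ2: w1:0→1
  Δ3: w2:1→0
  (3Δ to stable)
t=5 Δ0: clk=1 w1=1 w3=1 w0=0 w2=0
  Δ1: clk:1→0
  (1Δ to stable)
t=6 Δ0: clk=0 w1=1 w3=1 w0=0 w2=0
  Δ1: clk:0→1
  Δ2: w1:1→0
  Δ3: w2:0→1
  (3Δ to stable)
t=7 Δ0: clk=1 w1=0 w3=1 w0=0 w2=1
  Δ1: clk:1→0
  (1Δ to stable)
t=8 Δ0: clk=0 w1=0 w3=1 w0=0 w2=1
  Δ1: clk:0→1
  Δ2: w1:0→1
  Δ3: w2:1→0
  (3Δ to stable)
t=9 Δ0: clk=1 w1=1 w3=1 w0=0 w2=0
  Δ1: clk:1→0
  (1Δ to stable)
t=10 Δ0: clk=0 w1=1 w3=1 w0=0 w2=0
  Δ1: clk:0→1
  Δ2: w1:1→0
  Δ3: w2:0→1
  (3Δ to stable)
t=11 Δ0: clk=1 w1=0 w3=1 w0=0 w2=1
  Δ1: clk:1→0
  (1Δ to stable)
t=12 Δ0: clk=0 w1=0 w3=1 w0=0 w2=1
  Δ1: clk:0→1
  Δ2: w1:0→1
  Δ3: w2:1→0
  (3Δ to stable)
t=13 Δ0: clk=1 w1=1 w3=1 w0=0 w2=0
  Δ1: clk:1→0
  (1Δ to stable)

1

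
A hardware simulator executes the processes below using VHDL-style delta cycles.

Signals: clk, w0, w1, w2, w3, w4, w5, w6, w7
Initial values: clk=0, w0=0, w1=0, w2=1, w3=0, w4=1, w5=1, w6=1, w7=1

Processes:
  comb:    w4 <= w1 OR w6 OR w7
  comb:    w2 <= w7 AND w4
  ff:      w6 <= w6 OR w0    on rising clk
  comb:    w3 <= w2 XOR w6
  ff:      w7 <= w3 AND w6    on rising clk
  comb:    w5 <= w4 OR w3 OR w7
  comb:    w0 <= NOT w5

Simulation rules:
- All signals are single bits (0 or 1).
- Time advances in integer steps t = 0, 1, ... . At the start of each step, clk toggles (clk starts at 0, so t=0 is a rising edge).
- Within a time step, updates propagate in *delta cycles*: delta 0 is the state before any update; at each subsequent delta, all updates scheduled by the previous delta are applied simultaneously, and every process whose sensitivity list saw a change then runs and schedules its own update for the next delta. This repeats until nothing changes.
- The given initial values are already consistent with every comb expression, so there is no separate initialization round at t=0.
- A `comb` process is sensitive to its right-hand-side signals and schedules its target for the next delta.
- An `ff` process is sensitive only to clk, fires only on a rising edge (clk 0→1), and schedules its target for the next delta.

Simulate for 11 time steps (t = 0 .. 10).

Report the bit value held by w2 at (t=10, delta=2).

t0.Δ0 w3=0 clk=0 w1=0 w0=0 w5=1 w6=1 w2=1 w7=1 w4=1
t0.Δ1 w3=0 clk=1 w1=0 w0=0 w5=1 w6=1 w2=1 w7=1 w4=1
t0.Δ2 w3=0 clk=1 w1=0 w0=0 w5=1 w6=1 w2=1 w7=0 w4=1
t0.Δ3 w3=0 clk=1 w1=0 w0=0 w5=1 w6=1 w2=0 w7=0 w4=1
t0.Δ4 w3=1 clk=1 w1=0 w0=0 w5=1 w6=1 w2=0 w7=0 w4=1
t1.Δ0 w3=1 clk=1 w1=0 w0=0 w5=1 w6=1 w2=0 w7=0 w4=1
t1.Δ1 w3=1 clk=0 w1=0 w0=0 w5=1 w6=1 w2=0 w7=0 w4=1
t2.Δ0 w3=1 clk=0 w1=0 w0=0 w5=1 w6=1 w2=0 w7=0 w4=1
t2.Δ1 w3=1 clk=1 w1=0 w0=0 w5=1 w6=1 w2=0 w7=0 w4=1
t2.Δ2 w3=1 clk=1 w1=0 w0=0 w5=1 w6=1 w2=0 w7=1 w4=1
t2.Δ3 w3=1 clk=1 w1=0 w0=0 w5=1 w6=1 w2=1 w7=1 w4=1
t2.Δ4 w3=0 clk=1 w1=0 w0=0 w5=1 w6=1 w2=1 w7=1 w4=1
t3.Δ0 w3=0 clk=1 w1=0 w0=0 w5=1 w6=1 w2=1 w7=1 w4=1
t3.Δ1 w3=0 clk=0 w1=0 w0=0 w5=1 w6=1 w2=1 w7=1 w4=1
t4.Δ0 w3=0 clk=0 w1=0 w0=0 w5=1 w6=1 w2=1 w7=1 w4=1
t4.Δ1 w3=0 clk=1 w1=0 w0=0 w5=1 w6=1 w2=1 w7=1 w4=1
t4.Δ2 w3=0 clk=1 w1=0 w0=0 w5=1 w6=1 w2=1 w7=0 w4=1
t4.Δ3 w3=0 clk=1 w1=0 w0=0 w5=1 w6=1 w2=0 w7=0 w4=1
t4.Δ4 w3=1 clk=1 w1=0 w0=0 w5=1 w6=1 w2=0 w7=0 w4=1
t5.Δ0 w3=1 clk=1 w1=0 w0=0 w5=1 w6=1 w2=0 w7=0 w4=1
t5.Δ1 w3=1 clk=0 w1=0 w0=0 w5=1 w6=1 w2=0 w7=0 w4=1
t6.Δ0 w3=1 clk=0 w1=0 w0=0 w5=1 w6=1 w2=0 w7=0 w4=1
t6.Δ1 w3=1 clk=1 w1=0 w0=0 w5=1 w6=1 w2=0 w7=0 w4=1
t6.Δ2 w3=1 clk=1 w1=0 w0=0 w5=1 w6=1 w2=0 w7=1 w4=1
t6.Δ3 w3=1 clk=1 w1=0 w0=0 w5=1 w6=1 w2=1 w7=1 w4=1
t6.Δ4 w3=0 clk=1 w1=0 w0=0 w5=1 w6=1 w2=1 w7=1 w4=1
t7.Δ0 w3=0 clk=1 w1=0 w0=0 w5=1 w6=1 w2=1 w7=1 w4=1
t7.Δ1 w3=0 clk=0 w1=0 w0=0 w5=1 w6=1 w2=1 w7=1 w4=1
t8.Δ0 w3=0 clk=0 w1=0 w0=0 w5=1 w6=1 w2=1 w7=1 w4=1
t8.Δ1 w3=0 clk=1 w1=0 w0=0 w5=1 w6=1 w2=1 w7=1 w4=1
t8.Δ2 w3=0 clk=1 w1=0 w0=0 w5=1 w6=1 w2=1 w7=0 w4=1
t8.Δ3 w3=0 clk=1 w1=0 w0=0 w5=1 w6=1 w2=0 w7=0 w4=1
t8.Δ4 w3=1 clk=1 w1=0 w0=0 w5=1 w6=1 w2=0 w7=0 w4=1
t9.Δ0 w3=1 clk=1 w1=0 w0=0 w5=1 w6=1 w2=0 w7=0 w4=1
t9.Δ1 w3=1 clk=0 w1=0 w0=0 w5=1 w6=1 w2=0 w7=0 w4=1
t10.Δ0 w3=1 clk=0 w1=0 w0=0 w5=1 w6=1 w2=0 w7=0 w4=1
t10.Δ1 w3=1 clk=1 w1=0 w0=0 w5=1 w6=1 w2=0 w7=0 w4=1
t10.Δ2 w3=1 clk=1 w1=0 w0=0 w5=1 w6=1 w2=0 w7=1 w4=1
t10.Δ3 w3=1 clk=1 w1=0 w0=0 w5=1 w6=1 w2=1 w7=1 w4=1
t10.Δ4 w3=0 clk=1 w1=0 w0=0 w5=1 w6=1 w2=1 w7=1 w4=1

0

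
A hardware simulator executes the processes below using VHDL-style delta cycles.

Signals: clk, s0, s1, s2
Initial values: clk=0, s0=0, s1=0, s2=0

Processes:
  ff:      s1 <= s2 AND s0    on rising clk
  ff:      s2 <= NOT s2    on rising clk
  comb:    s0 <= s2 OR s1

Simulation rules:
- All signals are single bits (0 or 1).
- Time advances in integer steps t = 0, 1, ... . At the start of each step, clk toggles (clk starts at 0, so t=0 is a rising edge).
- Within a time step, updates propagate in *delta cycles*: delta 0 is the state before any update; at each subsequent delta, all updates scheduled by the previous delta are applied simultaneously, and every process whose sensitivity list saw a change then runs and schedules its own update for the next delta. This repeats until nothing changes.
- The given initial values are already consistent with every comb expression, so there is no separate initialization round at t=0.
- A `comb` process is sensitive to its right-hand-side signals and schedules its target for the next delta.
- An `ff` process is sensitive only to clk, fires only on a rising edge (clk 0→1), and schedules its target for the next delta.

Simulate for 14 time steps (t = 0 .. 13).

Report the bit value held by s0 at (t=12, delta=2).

1

t0.Δ0 s2=0 s0=0 clk=0 s1=0
t0.Δ1 s2=0 s0=0 clk=1 s1=0
t0.Δ2 s2=1 s0=0 clk=1 s1=0
t0.Δ3 s2=1 s0=1 clk=1 s1=0
t1.Δ0 s2=1 s0=1 clk=1 s1=0
t1.Δ1 s2=1 s0=1 clk=0 s1=0
t2.Δ0 s2=1 s0=1 clk=0 s1=0
t2.Δ1 s2=1 s0=1 clk=1 s1=0
t2.Δ2 s2=0 s0=1 clk=1 s1=1
t3.Δ0 s2=0 s0=1 clk=1 s1=1
t3.Δ1 s2=0 s0=1 clk=0 s1=1
t4.Δ0 s2=0 s0=1 clk=0 s1=1
t4.Δ1 s2=0 s0=1 clk=1 s1=1
t4.Δ2 s2=1 s0=1 clk=1 s1=0
t5.Δ0 s2=1 s0=1 clk=1 s1=0
t5.Δ1 s2=1 s0=1 clk=0 s1=0
t6.Δ0 s2=1 s0=1 clk=0 s1=0
t6.Δ1 s2=1 s0=1 clk=1 s1=0
t6.Δ2 s2=0 s0=1 clk=1 s1=1
t7.Δ0 s2=0 s0=1 clk=1 s1=1
t7.Δ1 s2=0 s0=1 clk=0 s1=1
t8.Δ0 s2=0 s0=1 clk=0 s1=1
t8.Δ1 s2=0 s0=1 clk=1 s1=1
t8.Δ2 s2=1 s0=1 clk=1 s1=0
t9.Δ0 s2=1 s0=1 clk=1 s1=0
t9.Δ1 s2=1 s0=1 clk=0 s1=0
t10.Δ0 s2=1 s0=1 clk=0 s1=0
t10.Δ1 s2=1 s0=1 clk=1 s1=0
t10.Δ2 s2=0 s0=1 clk=1 s1=1
t11.Δ0 s2=0 s0=1 clk=1 s1=1
t11.Δ1 s2=0 s0=1 clk=0 s1=1
t12.Δ0 s2=0 s0=1 clk=0 s1=1
t12.Δ1 s2=0 s0=1 clk=1 s1=1
t12.Δ2 s2=1 s0=1 clk=1 s1=0
t13.Δ0 s2=1 s0=1 clk=1 s1=0
t13.Δ1 s2=1 s0=1 clk=0 s1=0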